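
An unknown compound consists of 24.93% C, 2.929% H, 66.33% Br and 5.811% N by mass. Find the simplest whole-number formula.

C5H7Br2N

Assume 100 g: 24.93 g C, 2.929 g H, 66.33 g Br, 5.811 g N.
n(C) = 24.93/12.01 = 2.076, n(H) = 2.929/1.008 = 2.906, n(Br) = 66.33/79.90 = 0.8302, n(N) = 5.811/14.01 = 0.4148
Divide by the smallest (0.4148 mol N): C 5.005, H 7.006, Br 2.001, N 1.000
Ratio ≈ 5:7:2:1, so the empirical formula is C5H7Br2N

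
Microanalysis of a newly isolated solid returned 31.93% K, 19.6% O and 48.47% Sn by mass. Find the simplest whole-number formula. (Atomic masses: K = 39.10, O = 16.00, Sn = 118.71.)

Assume 100 g: 31.93 g K, 19.6 g O, 48.47 g Sn.
n(K) = 31.93/39.10 = 0.8166, n(O) = 19.6/16.00 = 1.225, n(Sn) = 48.47/118.71 = 0.4083
Ratios (÷ 0.4083): K 2.000, O 3.000, Sn 1.000
→ K2O3Sn

K2O3Sn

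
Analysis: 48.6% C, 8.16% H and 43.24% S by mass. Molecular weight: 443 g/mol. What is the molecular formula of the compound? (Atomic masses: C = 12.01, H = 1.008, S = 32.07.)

C18H36S6

Assume 100 g: 48.6 g C, 8.16 g H, 43.24 g S.
Moles — C: 48.6 / 12.01 = 4.047 mol; H: 8.16 / 1.008 = 8.095 mol; S: 43.24 / 32.07 = 1.348 mol
Smallest is S at 1.348 mol; normalising gives C 3.001, H 6.004, S 1.000
Ratio ≈ 3:6:1, so the empirical formula is C3H6S
Empirical-formula mass = 74.15 g/mol
n = 443 / 74.15 = 5.97 ≈ 6
Molecular formula = (C3H6S)×6 = C18H36S6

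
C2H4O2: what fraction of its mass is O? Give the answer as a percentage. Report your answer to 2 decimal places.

Molar mass = 2(12.01) + 4(1.008) + 2(16.00) = 60.052 g/mol
Mass of O per mole = 2 × 16.00 = 32.000 g
% O = 32.000 / 60.052 × 100 = 53.29%

53.29%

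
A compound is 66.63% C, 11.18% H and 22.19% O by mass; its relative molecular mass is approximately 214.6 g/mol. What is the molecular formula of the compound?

C12H24O3

Assume 100 g: 66.63 g C, 11.18 g H, 22.19 g O.
Moles — C: 66.63 / 12.01 = 5.548 mol; H: 11.18 / 1.008 = 11.09 mol; O: 22.19 / 16.00 = 1.387 mol
Smallest is O at 1.387 mol; normalising gives C 4.000, H 7.997, O 1.000
Ratio ≈ 4:8:1, so the empirical formula is C4H8O
Empirical-formula mass = 72.10 g/mol
n = 214.6 / 72.10 = 2.98 ≈ 3
Molecular formula = (C4H8O)×3 = C12H24O3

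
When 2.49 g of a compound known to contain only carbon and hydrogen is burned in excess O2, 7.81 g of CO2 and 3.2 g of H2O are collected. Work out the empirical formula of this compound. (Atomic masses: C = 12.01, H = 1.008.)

mol C = 7.81 / 44.01 = 0.1775; mass C = 0.1775 × 12.01 = 2.131 g
mol H = 2 × (3.2 / 18.02) = 0.3552; mass H = 0.3552 × 1.008 = 0.3580 g
Divide by the smallest (0.1775 mol C): C 1.000, H 2.001
Ratio ≈ 1:2, so the empirical formula is CH2

CH2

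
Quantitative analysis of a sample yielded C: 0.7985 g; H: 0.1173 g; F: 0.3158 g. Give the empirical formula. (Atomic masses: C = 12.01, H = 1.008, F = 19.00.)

n(C) = 0.7985/12.01 = 0.06649, n(H) = 0.1173/1.008 = 0.1164, n(F) = 0.3158/19.00 = 0.01662
Ratios (÷ 0.01662): C 4.000, H 7.001, F 1.000
Ratio ≈ 4:7:1, so the empirical formula is C4H7F

C4H7F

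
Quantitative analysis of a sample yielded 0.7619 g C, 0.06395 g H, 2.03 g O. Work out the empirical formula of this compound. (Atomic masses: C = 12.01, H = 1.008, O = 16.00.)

C: 0.7619 g ÷ 12.01 g/mol = 0.06344 mol
H: 0.06395 g ÷ 1.008 g/mol = 0.06344 mol
O: 2.03 g ÷ 16.00 g/mol = 0.1269 mol
Divide by the smallest (0.06344 mol C): C 1.000, H 1.000, O 2.000
→ CHO2

CHO2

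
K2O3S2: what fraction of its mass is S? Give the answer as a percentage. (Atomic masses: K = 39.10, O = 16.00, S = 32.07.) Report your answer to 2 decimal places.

Molar mass = 2(39.10) + 3(16.00) + 2(32.07) = 190.340 g/mol
Mass of S per mole = 2 × 32.07 = 64.140 g
% S = 64.140 / 190.340 × 100 = 33.70%

33.70%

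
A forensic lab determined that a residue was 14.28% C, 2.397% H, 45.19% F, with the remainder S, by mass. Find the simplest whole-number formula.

CH2F2S

Assume 100 g: 14.28 g C, 2.397 g H, 45.19 g F, 38.133 g S.
C: 14.28 g ÷ 12.01 g/mol = 1.189 mol
H: 2.397 g ÷ 1.008 g/mol = 2.378 mol
F: 45.19 g ÷ 19.00 g/mol = 2.378 mol
S: 38.133 g ÷ 32.07 g/mol = 1.189 mol
Divide by the smallest (1.189 mol C): C 1.000, H 2.000, F 2.000, S 1.000
→ CH2F2S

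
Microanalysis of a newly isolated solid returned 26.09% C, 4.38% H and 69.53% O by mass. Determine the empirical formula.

CH2O2

Assume 100 g: 26.09 g C, 4.38 g H, 69.53 g O.
Moles — C: 26.09 / 12.01 = 2.172 mol; H: 4.38 / 1.008 = 4.345 mol; O: 69.53 / 16.00 = 4.346 mol
Ratios (÷ 2.172): C 1.000, H 2.000, O 2.000
≈ 1:2:2 → CH2O2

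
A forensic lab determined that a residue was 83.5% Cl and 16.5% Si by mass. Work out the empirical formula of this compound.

Cl4Si

Assume 100 g: 83.5 g Cl, 16.5 g Si.
Cl: 83.5 g ÷ 35.45 g/mol = 2.355 mol
Si: 16.5 g ÷ 28.09 g/mol = 0.5874 mol
Divide by the smallest (0.5874 mol Si): Cl 4.010, Si 1.000
→ Cl4Si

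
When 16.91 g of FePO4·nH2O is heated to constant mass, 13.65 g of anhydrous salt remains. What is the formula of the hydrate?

Mass of water lost = 16.91 − 13.65 = 3.26 g → 3.26 / 18.02 = 0.1809 mol H2O
Molar mass of FePO4 = 150.82 g/mol → mol FePO4 = 13.65 / 150.82 = 0.09051
n = 0.1809 / 0.09051 = 2.00 ≈ 2 → FePO4·2H2O

FePO4·2H2O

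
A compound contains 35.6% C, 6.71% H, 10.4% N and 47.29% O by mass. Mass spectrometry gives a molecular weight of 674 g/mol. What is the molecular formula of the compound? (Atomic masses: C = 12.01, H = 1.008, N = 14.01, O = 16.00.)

C20H45N5O20

Assume 100 g: 35.6 g C, 6.71 g H, 10.4 g N, 47.29 g O.
C: 35.6 g ÷ 12.01 g/mol = 2.964 mol
H: 6.71 g ÷ 1.008 g/mol = 6.657 mol
N: 10.4 g ÷ 14.01 g/mol = 0.7423 mol
O: 47.29 g ÷ 16.00 g/mol = 2.956 mol
Smallest is N at 0.7423 mol; normalising gives C 3.993, H 8.967, N 1.000, O 3.982
≈ 4:9:1:4 → C4H9NO4
Empirical-formula mass = 135.12 g/mol
n = 674 / 135.12 = 4.99 ≈ 5
Molecular formula = (C4H9NO4)×5 = C20H45N5O20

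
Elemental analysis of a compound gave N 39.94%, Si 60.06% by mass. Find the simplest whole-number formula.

Assume 100 g: 39.94 g N, 60.06 g Si.
Moles — N: 39.94 / 14.01 = 2.851 mol; Si: 60.06 / 28.09 = 2.138 mol
Divide by the smallest (2.138 mol Si): N 1.333, Si 1.000
Scaling by 3: N 4.00, Si 3.00 → N4Si3

N4Si3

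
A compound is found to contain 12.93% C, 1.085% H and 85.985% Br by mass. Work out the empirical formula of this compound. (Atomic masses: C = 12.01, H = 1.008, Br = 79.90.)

CHBr

Assume 100 g: 12.93 g C, 1.085 g H, 85.985 g Br.
Moles — C: 12.93 / 12.01 = 1.077 mol; H: 1.085 / 1.008 = 1.076 mol; Br: 85.985 / 79.90 = 1.076 mol
Divide by the smallest (1.076 mol Br): C 1.000, H 1.000, Br 1.000
≈ 1:1:1 → CHBr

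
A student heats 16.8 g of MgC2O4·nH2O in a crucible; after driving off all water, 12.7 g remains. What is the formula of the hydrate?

MgC2O4·2H2O

Mass of water lost = 16.8 − 12.7 = 4.1 g → 4.1 / 18.02 = 0.2275 mol H2O
Molar mass of MgC2O4 = 112.33 g/mol → mol MgC2O4 = 12.7 / 112.33 = 0.1131
n = 0.2275 / 0.1131 = 2.01 ≈ 2 → MgC2O4·2H2O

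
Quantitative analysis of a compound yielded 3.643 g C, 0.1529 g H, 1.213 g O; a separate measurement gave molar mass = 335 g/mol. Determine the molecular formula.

C20H10O5

n(C) = 3.643/12.01 = 0.3033, n(H) = 0.1529/1.008 = 0.1517, n(O) = 1.213/16.00 = 0.07581
Smallest is O at 0.07581 mol; normalising gives C 4.001, H 2.001, O 1.000
Ratio ≈ 4:2:1, so the empirical formula is C4H2O
Empirical-formula mass = 66.06 g/mol
n = 335 / 66.06 = 5.07 ≈ 5
Molecular formula = (C4H2O)×5 = C20H10O5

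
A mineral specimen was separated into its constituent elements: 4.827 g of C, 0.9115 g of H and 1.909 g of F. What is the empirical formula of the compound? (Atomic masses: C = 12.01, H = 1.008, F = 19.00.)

n(C) = 4.827/12.01 = 0.4019, n(H) = 0.9115/1.008 = 0.9043, n(F) = 1.909/19.00 = 0.1005
Divide by the smallest (0.1005 mol F): C 4.000, H 9.000, F 1.000
Ratio ≈ 4:9:1, so the empirical formula is C4H9F

C4H9F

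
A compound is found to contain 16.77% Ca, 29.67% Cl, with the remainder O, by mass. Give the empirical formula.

Assume 100 g: 16.77 g Ca, 29.67 g Cl, 53.56 g O.
Moles — Ca: 16.77 / 40.08 = 0.4184 mol; Cl: 29.67 / 35.45 = 0.837 mol; O: 53.56 / 16.00 = 3.348 mol
Ratios (÷ 0.4184): Ca 1.000, Cl 2.000, O 8.000
Ratio ≈ 1:2:8, so the empirical formula is CaCl2O8

CaCl2O8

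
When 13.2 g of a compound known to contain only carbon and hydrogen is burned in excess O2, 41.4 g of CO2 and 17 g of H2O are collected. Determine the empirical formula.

CH2

mol C = 41.4 / 44.01 = 0.9407; mass C = 0.9407 × 12.01 = 11.30 g
mol H = 2 × (17 / 18.02) = 1.887; mass H = 1.887 × 1.008 = 1.902 g
Ratios (÷ 0.9407): C 1.000, H 2.006
≈ 1:2 → CH2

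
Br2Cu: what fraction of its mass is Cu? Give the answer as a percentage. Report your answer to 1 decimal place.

Molar mass = 2(79.90) + 1(63.55) = 223.350 g/mol
Mass of Cu per mole = 1 × 63.55 = 63.550 g
% Cu = 63.550 / 223.350 × 100 = 28.5%

28.5%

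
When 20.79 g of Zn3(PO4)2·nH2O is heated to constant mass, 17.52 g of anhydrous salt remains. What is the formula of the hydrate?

Zn3(PO4)2·4H2O

Mass of water lost = 20.79 − 17.52 = 3.27 g → 3.27 / 18.02 = 0.1815 mol H2O
Molar mass of Zn3(PO4)2 = 386.08 g/mol → mol Zn3(PO4)2 = 17.52 / 386.08 = 0.04538
n = 0.1815 / 0.04538 = 4.00 ≈ 4 → Zn3(PO4)2·4H2O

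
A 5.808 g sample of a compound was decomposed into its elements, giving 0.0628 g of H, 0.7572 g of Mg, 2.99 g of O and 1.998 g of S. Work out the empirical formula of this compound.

H2MgO6S2

H: 0.0628 g ÷ 1.008 g/mol = 0.0623 mol
Mg: 0.7572 g ÷ 24.31 g/mol = 0.03115 mol
O: 2.99 g ÷ 16.00 g/mol = 0.1869 mol
S: 1.998 g ÷ 32.07 g/mol = 0.0623 mol
Divide by the smallest (0.03115 mol Mg): H 2.000, Mg 1.000, O 6.000, S 2.000
≈ 2:1:6:2 → H2MgO6S2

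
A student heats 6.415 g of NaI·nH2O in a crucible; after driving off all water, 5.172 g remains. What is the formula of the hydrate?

NaI·2H2O

Mass of water lost = 6.415 − 5.172 = 1.243 g → 1.243 / 18.02 = 0.06898 mol H2O
Molar mass of NaI = 149.89 g/mol → mol NaI = 5.172 / 149.89 = 0.03451
n = 0.06898 / 0.03451 = 2.00 ≈ 2 → NaI·2H2O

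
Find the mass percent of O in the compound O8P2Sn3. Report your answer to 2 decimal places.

23.44%

Molar mass = 8(16.00) + 2(30.97) + 3(118.71) = 546.070 g/mol
Mass of O per mole = 8 × 16.00 = 128.000 g
% O = 128.000 / 546.070 × 100 = 23.44%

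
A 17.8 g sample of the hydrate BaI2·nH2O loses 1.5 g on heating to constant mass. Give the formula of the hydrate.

BaI2·2H2O

Mass of anhydrous BaI2 = 17.8 − 1.5 = 16.3 g
mol H2O = 1.5 / 18.02 = 0.08324
Molar mass of BaI2 = 391.13 g/mol → mol BaI2 = 16.3 / 391.13 = 0.04167
n = 0.08324 / 0.04167 = 2.00 ≈ 2 → BaI2·2H2O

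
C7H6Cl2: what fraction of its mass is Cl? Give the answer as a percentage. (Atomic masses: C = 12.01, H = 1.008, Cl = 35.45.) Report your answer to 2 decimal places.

44.03%

Molar mass = 7(12.01) + 6(1.008) + 2(35.45) = 161.018 g/mol
Mass of Cl per mole = 2 × 35.45 = 70.900 g
% Cl = 70.900 / 161.018 × 100 = 44.03%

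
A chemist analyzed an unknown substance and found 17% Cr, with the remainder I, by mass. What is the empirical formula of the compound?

Assume 100 g: 17 g Cr, 83 g I.
Moles — Cr: 17 / 52.00 = 0.3269 mol; I: 83 / 126.90 = 0.6541 mol
Smallest is Cr at 0.3269 mol; normalising gives Cr 1.000, I 2.001
Ratio ≈ 1:2, so the empirical formula is CrI2

CrI2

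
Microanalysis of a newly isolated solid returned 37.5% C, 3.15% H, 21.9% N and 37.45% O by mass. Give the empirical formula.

Assume 100 g: 37.5 g C, 3.15 g H, 21.9 g N, 37.45 g O.
C: 37.5 g ÷ 12.01 g/mol = 3.122 mol
H: 3.15 g ÷ 1.008 g/mol = 3.125 mol
N: 21.9 g ÷ 14.01 g/mol = 1.563 mol
O: 37.45 g ÷ 16.00 g/mol = 2.341 mol
Smallest is N at 1.563 mol; normalising gives C 1.997, H 1.999, N 1.000, O 1.497
×2: C 3.99, H 4.00, N 2.00, O 2.99 → C4H4N2O3

C4H4N2O3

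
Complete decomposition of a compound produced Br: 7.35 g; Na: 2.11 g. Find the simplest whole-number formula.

Br: 7.35 g ÷ 79.90 g/mol = 0.09199 mol
Na: 2.11 g ÷ 22.99 g/mol = 0.09178 mol
Ratios (÷ 0.09178): Br 1.002, Na 1.000
≈ 1:1 → BrNa

BrNa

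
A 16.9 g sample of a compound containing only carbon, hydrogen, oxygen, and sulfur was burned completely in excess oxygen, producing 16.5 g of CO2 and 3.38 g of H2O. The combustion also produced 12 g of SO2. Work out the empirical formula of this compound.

C2H2O2S

mol C = 16.5 / 44.01 = 0.3749; mass C = 0.3749 × 12.01 = 4.503 g
mol H = 2 × (3.38 / 18.02) = 0.3751; mass H = 0.3751 × 1.008 = 0.3781 g
mol S = 12 / 64.07 = 0.1873; mass S = 6.007 g
mass O = 16.9 − (10.89) = 6.013 g → mol O = 0.3758
Ratios (÷ 0.1873): C 2.002, H 2.003, O 2.006, S 1.000
Ratio ≈ 2:2:2:1, so the empirical formula is C2H2O2S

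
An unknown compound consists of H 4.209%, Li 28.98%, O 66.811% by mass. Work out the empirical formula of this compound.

Assume 100 g: 4.209 g H, 28.98 g Li, 66.811 g O.
Moles — H: 4.209 / 1.008 = 4.176 mol; Li: 28.98 / 6.94 = 4.176 mol; O: 66.811 / 16.00 = 4.176 mol
Divide by the smallest (4.176 mol H): H 1.000, Li 1.000, O 1.000
Ratio ≈ 1:1:1, so the empirical formula is HLiO

HLiO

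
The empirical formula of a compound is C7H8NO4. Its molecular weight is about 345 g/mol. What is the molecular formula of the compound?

C14H16N2O8

Empirical-formula mass = 170.14 g/mol
n = 345 / 170.14 = 2.03 ≈ 2
Molecular formula = (C7H8NO4)2 = C14H16N2O8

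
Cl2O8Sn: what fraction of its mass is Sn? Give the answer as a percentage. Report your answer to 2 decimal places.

Molar mass = 2(35.45) + 8(16.00) + 1(118.71) = 317.610 g/mol
Mass of Sn per mole = 1 × 118.71 = 118.710 g
% Sn = 118.710 / 317.610 × 100 = 37.38%

37.38%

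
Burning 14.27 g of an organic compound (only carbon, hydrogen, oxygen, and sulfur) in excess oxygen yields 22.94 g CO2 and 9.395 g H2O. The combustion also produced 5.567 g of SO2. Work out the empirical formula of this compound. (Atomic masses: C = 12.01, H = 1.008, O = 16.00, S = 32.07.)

C6H12O3S

mol C = 22.94 / 44.01 = 0.5212; mass C = 0.5212 × 12.01 = 6.260 g
mol H = 2 × (9.395 / 18.02) = 1.043; mass H = 1.043 × 1.008 = 1.051 g
mol S = 5.567 / 64.07 = 0.08689; mass S = 2.787 g
mass O = 14.27 − (10.10) = 4.172 g → mol O = 0.2608
Divide by the smallest (0.08689 mol S): C 5.999, H 12.001, O 3.001, S 1.000
→ C6H12O3S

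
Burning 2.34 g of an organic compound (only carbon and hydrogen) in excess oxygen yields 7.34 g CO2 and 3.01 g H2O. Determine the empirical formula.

CH2

mol C = 7.34 / 44.01 = 0.1668; mass C = 0.1668 × 12.01 = 2.003 g
mol H = 2 × (3.01 / 18.02) = 0.3341; mass H = 0.3341 × 1.008 = 0.3367 g
Divide by the smallest (0.1668 mol C): C 1.000, H 2.003
Ratio ≈ 1:2, so the empirical formula is CH2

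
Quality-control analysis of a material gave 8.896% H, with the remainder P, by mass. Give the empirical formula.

Assume 100 g: 8.896 g H, 91.104 g P.
n(H) = 8.896/1.008 = 8.825, n(P) = 91.104/30.97 = 2.942
Divide by the smallest (2.942 mol P): H 3.000, P 1.000
→ H3P

H3P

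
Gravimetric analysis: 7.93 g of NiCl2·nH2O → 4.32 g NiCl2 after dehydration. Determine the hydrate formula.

NiCl2·6H2O

Mass of water lost = 7.93 − 4.32 = 3.61 g → 3.61 / 18.02 = 0.2003 mol H2O
Molar mass of NiCl2 = 129.59 g/mol → mol NiCl2 = 4.32 / 129.59 = 0.03334
n = 0.2003 / 0.03334 = 6.01 ≈ 6 → NiCl2·6H2O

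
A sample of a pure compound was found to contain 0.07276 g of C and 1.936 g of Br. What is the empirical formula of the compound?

Moles — C: 0.07276 / 12.01 = 0.006058 mol; Br: 1.936 / 79.90 = 0.02423 mol
Ratios (÷ 0.006058): C 1.000, Br 4.000
≈ 1:4 → CBr4

CBr4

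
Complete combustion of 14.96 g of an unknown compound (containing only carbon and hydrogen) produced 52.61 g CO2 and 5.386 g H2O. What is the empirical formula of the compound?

mol C = 52.61 / 44.01 = 1.195; mass C = 1.195 × 12.01 = 14.36 g
mol H = 2 × (5.386 / 18.02) = 0.5978; mass H = 0.5978 × 1.008 = 0.6026 g
Ratios (÷ 0.5978): C 2.000, H 1.000
≈ 2:1 → C2H

C2H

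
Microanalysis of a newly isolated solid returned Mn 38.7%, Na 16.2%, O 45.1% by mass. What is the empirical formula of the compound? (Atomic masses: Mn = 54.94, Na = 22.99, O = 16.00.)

MnNaO4

Assume 100 g: 38.7 g Mn, 16.2 g Na, 45.1 g O.
Mn: 38.7 g ÷ 54.94 g/mol = 0.7044 mol
Na: 16.2 g ÷ 22.99 g/mol = 0.7047 mol
O: 45.1 g ÷ 16.00 g/mol = 2.819 mol
Ratios (÷ 0.7044): Mn 1.000, Na 1.000, O 4.002
Ratio ≈ 1:1:4, so the empirical formula is MnNaO4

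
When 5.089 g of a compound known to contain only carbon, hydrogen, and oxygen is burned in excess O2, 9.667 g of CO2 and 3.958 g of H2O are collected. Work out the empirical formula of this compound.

mol C = 9.667 / 44.01 = 0.2197; mass C = 0.2197 × 12.01 = 2.638 g
mol H = 2 × (3.958 / 18.02) = 0.4393; mass H = 0.4393 × 1.008 = 0.4428 g
mass O = 5.089 − (3.081) = 2.008 g → mol O = 0.1255
Smallest is O at 0.1255 mol; normalising gives C 1.750, H 3.500, O 1.000
×4: C 7.00, H 14.00, O 4.00 → C7H14O4

C7H14O4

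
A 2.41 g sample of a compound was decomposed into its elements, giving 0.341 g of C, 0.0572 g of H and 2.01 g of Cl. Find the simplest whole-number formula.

C: 0.341 g ÷ 12.01 g/mol = 0.02839 mol
H: 0.0572 g ÷ 1.008 g/mol = 0.05675 mol
Cl: 2.01 g ÷ 35.45 g/mol = 0.0567 mol
Ratios (÷ 0.02839): C 1.000, H 1.999, Cl 1.997
Ratio ≈ 1:2:2, so the empirical formula is CH2Cl2

CH2Cl2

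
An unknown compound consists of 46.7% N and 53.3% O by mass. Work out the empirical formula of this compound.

Assume 100 g: 46.7 g N, 53.3 g O.
n(N) = 46.7/14.01 = 3.333, n(O) = 53.3/16.00 = 3.331
Smallest is O at 3.331 mol; normalising gives N 1.001, O 1.000
≈ 1:1 → NO

NO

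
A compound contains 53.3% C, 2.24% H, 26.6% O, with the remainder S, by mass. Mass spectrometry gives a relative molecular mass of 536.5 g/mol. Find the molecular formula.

C24H12O9S3

Assume 100 g: 53.3 g C, 2.24 g H, 26.6 g O, 17.86 g S.
Moles — C: 53.3 / 12.01 = 4.438 mol; H: 2.24 / 1.008 = 2.222 mol; O: 26.6 / 16.00 = 1.663 mol; S: 17.86 / 32.07 = 0.5569 mol
Smallest is S at 0.5569 mol; normalising gives C 7.969, H 3.990, O 2.985, S 1.000
Ratio ≈ 8:4:3:1, so the empirical formula is C8H4O3S
Empirical-formula mass = 180.18 g/mol
n = 536.5 / 180.18 = 2.98 ≈ 3
Molecular formula = (C8H4O3S)×3 = C24H12O9S3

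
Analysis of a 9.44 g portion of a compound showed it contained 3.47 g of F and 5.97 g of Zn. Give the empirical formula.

Moles — F: 3.47 / 19.00 = 0.1826 mol; Zn: 5.97 / 65.38 = 0.09131 mol
Ratios (÷ 0.09131): F 2.000, Zn 1.000
Ratio ≈ 2:1, so the empirical formula is F2Zn

F2Zn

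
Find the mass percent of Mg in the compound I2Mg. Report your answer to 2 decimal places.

8.74%

Molar mass = 2(126.90) + 1(24.31) = 278.110 g/mol
Mass of Mg per mole = 1 × 24.31 = 24.310 g
% Mg = 24.310 / 278.110 × 100 = 8.74%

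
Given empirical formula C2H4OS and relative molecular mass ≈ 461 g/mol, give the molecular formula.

Empirical-formula mass = 76.12 g/mol
n = 461 / 76.12 = 6.06 ≈ 6
Molecular formula = (C2H4OS)6 = C12H24O6S6

C12H24O6S6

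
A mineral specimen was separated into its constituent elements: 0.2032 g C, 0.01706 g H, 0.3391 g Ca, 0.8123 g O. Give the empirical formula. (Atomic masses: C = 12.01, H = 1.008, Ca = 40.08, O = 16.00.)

C2H2CaO6

n(C) = 0.2032/12.01 = 0.01692, n(H) = 0.01706/1.008 = 0.01692, n(Ca) = 0.3391/40.08 = 0.008461, n(O) = 0.8123/16.00 = 0.05077
Divide by the smallest (0.008461 mol Ca): C 2.000, H 2.000, Ca 1.000, O 6.001
→ C2H2CaO6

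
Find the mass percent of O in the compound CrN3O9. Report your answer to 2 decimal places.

60.50%

Molar mass = 1(52.00) + 3(14.01) + 9(16.00) = 238.030 g/mol
Mass of O per mole = 9 × 16.00 = 144.000 g
% O = 144.000 / 238.030 × 100 = 60.50%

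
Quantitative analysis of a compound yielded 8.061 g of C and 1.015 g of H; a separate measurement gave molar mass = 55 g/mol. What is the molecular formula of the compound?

C: 8.061 g ÷ 12.01 g/mol = 0.6712 mol
H: 1.015 g ÷ 1.008 g/mol = 1.007 mol
Smallest is C at 0.6712 mol; normalising gives C 1.000, H 1.500
Scaling by 2: C 2.00, H 3.00 → C2H3
Empirical-formula mass = 27.04 g/mol
n = 55 / 27.04 = 2.03 ≈ 2
Molecular formula = (C2H3)×2 = C4H6

C4H6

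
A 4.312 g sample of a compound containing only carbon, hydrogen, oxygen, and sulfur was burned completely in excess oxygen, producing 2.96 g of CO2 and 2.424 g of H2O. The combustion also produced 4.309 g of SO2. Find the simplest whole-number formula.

mol C = 2.96 / 44.01 = 0.06726; mass C = 0.06726 × 12.01 = 0.8078 g
mol H = 2 × (2.424 / 18.02) = 0.2690; mass H = 0.2690 × 1.008 = 0.2712 g
mol S = 4.309 / 64.07 = 0.06725; mass S = 2.157 g
mass O = 4.312 − (3.236) = 1.076 g → mol O = 0.06726
Smallest is S at 0.06725 mol; normalising gives C 1.000, H 4.000, O 1.000, S 1.000
→ CH4OS

CH4OS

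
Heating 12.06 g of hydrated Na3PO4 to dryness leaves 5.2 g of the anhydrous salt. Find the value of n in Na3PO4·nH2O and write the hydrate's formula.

Na3PO4·12H2O

Mass of water lost = 12.06 − 5.2 = 6.86 g → 6.86 / 18.02 = 0.3807 mol H2O
Molar mass of Na3PO4 = 163.94 g/mol → mol Na3PO4 = 5.2 / 163.94 = 0.03172
n = 0.3807 / 0.03172 = 12.00 ≈ 12 → Na3PO4·12H2O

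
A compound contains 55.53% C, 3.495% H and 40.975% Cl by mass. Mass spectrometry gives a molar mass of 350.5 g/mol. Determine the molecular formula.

C16H12Cl4

Assume 100 g: 55.53 g C, 3.495 g H, 40.975 g Cl.
Moles — C: 55.53 / 12.01 = 4.624 mol; H: 3.495 / 1.008 = 3.467 mol; Cl: 40.975 / 35.45 = 1.156 mol
Smallest is Cl at 1.156 mol; normalising gives C 4.000, H 3.000, Cl 1.000
→ C4H3Cl
Empirical-formula mass = 86.51 g/mol
n = 350.5 / 86.51 = 4.05 ≈ 4
Molecular formula = (C4H3Cl)×4 = C16H12Cl4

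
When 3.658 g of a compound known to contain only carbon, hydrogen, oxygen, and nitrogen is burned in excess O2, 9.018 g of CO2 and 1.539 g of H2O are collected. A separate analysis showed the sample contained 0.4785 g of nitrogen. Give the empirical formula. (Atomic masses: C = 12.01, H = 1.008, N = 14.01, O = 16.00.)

C6H5NO

mol C = 9.018 / 44.01 = 0.2049; mass C = 0.2049 × 12.01 = 2.461 g
mol H = 2 × (1.539 / 18.02) = 0.1708; mass H = 0.1708 × 1.008 = 0.1722 g
mol N = 0.4785 / 14.01 = 0.03415
mass O = 3.658 − (3.112) = 0.5464 g → mol O = 0.03415
Smallest is O at 0.03415 mol; normalising gives C 6.000, H 5.002, N 1.000, O 1.000
→ C6H5NO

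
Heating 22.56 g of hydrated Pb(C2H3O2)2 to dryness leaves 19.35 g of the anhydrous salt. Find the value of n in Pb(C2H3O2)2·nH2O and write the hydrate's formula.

Pb(C2H3O2)2·3H2O

Mass of water lost = 22.56 − 19.35 = 3.21 g → 3.21 / 18.02 = 0.1781 mol H2O
Molar mass of Pb(C2H3O2)2 = 325.29 g/mol → mol Pb(C2H3O2)2 = 19.35 / 325.29 = 0.05949
n = 0.1781 / 0.05949 = 2.99 ≈ 3 → Pb(C2H3O2)2·3H2O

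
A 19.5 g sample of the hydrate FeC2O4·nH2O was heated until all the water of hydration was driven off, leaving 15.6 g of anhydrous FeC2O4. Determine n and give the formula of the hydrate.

FeC2O4·2H2O

Mass of water lost = 19.5 − 15.6 = 3.9 g → 3.9 / 18.02 = 0.2164 mol H2O
Molar mass of FeC2O4 = 143.87 g/mol → mol FeC2O4 = 15.6 / 143.87 = 0.1084
n = 0.2164 / 0.1084 = 2.00 ≈ 2 → FeC2O4·2H2O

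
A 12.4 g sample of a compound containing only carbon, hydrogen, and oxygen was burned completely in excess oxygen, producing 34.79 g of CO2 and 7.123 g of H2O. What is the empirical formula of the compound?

C6H6O

mol C = 34.79 / 44.01 = 0.7905; mass C = 0.7905 × 12.01 = 9.494 g
mol H = 2 × (7.123 / 18.02) = 0.7906; mass H = 0.7906 × 1.008 = 0.7969 g
mass O = 12.4 − (10.29) = 2.109 g → mol O = 0.1318
Ratios (÷ 0.1318): C 5.997, H 5.997, O 1.000
≈ 6:6:1 → C6H6O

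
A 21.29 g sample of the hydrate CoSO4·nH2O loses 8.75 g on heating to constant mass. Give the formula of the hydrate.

CoSO4·6H2O

Mass of anhydrous CoSO4 = 21.29 − 8.75 = 12.54 g
mol H2O = 8.75 / 18.02 = 0.4856
Molar mass of CoSO4 = 155.00 g/mol → mol CoSO4 = 12.54 / 155.00 = 0.0809
n = 0.4856 / 0.0809 = 6.00 ≈ 6 → CoSO4·6H2O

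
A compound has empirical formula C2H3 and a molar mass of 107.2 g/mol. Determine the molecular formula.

C8H12

Empirical-formula mass = 27.04 g/mol
n = 107.2 / 27.04 = 3.96 ≈ 4
Molecular formula = (C2H3)4 = C8H12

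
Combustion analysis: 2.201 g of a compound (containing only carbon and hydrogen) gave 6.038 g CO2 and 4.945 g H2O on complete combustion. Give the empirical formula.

CH4

mol C = 6.038 / 44.01 = 0.1372; mass C = 0.1372 × 12.01 = 1.648 g
mol H = 2 × (4.945 / 18.02) = 0.5488; mass H = 0.5488 × 1.008 = 0.5532 g
Divide by the smallest (0.1372 mol C): C 1.000, H 4.000
≈ 1:4 → CH4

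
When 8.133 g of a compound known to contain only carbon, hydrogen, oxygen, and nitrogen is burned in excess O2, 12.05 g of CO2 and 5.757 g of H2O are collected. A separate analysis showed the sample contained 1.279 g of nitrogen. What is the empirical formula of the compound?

C3H7NO2

mol C = 12.05 / 44.01 = 0.2738; mass C = 0.2738 × 12.01 = 3.288 g
mol H = 2 × (5.757 / 18.02) = 0.6390; mass H = 0.6390 × 1.008 = 0.6441 g
mol N = 1.279 / 14.01 = 0.09129
mass O = 8.133 − (5.211) = 2.922 g → mol O = 0.1826
Ratios (÷ 0.09129): C 2.999, H 6.999, N 1.000, O 2.000
Ratio ≈ 3:7:1:2, so the empirical formula is C3H7NO2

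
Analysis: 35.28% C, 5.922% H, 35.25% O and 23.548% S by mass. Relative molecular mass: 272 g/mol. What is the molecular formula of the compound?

C8H16O6S2

Assume 100 g: 35.28 g C, 5.922 g H, 35.25 g O, 23.548 g S.
Moles — C: 35.28 / 12.01 = 2.938 mol; H: 5.922 / 1.008 = 5.875 mol; O: 35.25 / 16.00 = 2.203 mol; S: 23.548 / 32.07 = 0.7343 mol
Ratios (÷ 0.7343): C 4.001, H 8.001, O 3.000, S 1.000
≈ 4:8:3:1 → C4H8O3S
Empirical-formula mass = 136.17 g/mol
n = 272 / 136.17 = 2.00 ≈ 2
Molecular formula = (C4H8O3S)×2 = C8H16O6S2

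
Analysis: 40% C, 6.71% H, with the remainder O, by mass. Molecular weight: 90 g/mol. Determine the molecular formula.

C3H6O3

Assume 100 g: 40 g C, 6.71 g H, 53.29 g O.
n(C) = 40/12.01 = 3.331, n(H) = 6.71/1.008 = 6.657, n(O) = 53.29/16.00 = 3.331
Divide by the smallest (3.331 mol C): C 1.000, H 1.999, O 1.000
≈ 1:2:1 → CH2O
Empirical-formula mass = 30.03 g/mol
n = 90 / 30.03 = 3.00 ≈ 3
Molecular formula = (CH2O)×3 = C3H6O3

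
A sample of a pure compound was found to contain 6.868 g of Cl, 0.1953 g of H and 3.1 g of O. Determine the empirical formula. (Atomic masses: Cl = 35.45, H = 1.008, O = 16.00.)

ClHO

Cl: 6.868 g ÷ 35.45 g/mol = 0.1937 mol
H: 0.1953 g ÷ 1.008 g/mol = 0.1938 mol
O: 3.1 g ÷ 16.00 g/mol = 0.1938 mol
Smallest is Cl at 0.1937 mol; normalising gives Cl 1.000, H 1.000, O 1.000
→ ClHO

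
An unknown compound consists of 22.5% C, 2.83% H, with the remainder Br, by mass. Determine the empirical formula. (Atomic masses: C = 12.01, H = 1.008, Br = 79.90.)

Assume 100 g: 22.5 g C, 2.83 g H, 74.67 g Br.
Moles — C: 22.5 / 12.01 = 1.873 mol; H: 2.83 / 1.008 = 2.808 mol; Br: 74.67 / 79.90 = 0.9345 mol
Smallest is Br at 0.9345 mol; normalising gives C 2.005, H 3.004, Br 1.000
≈ 2:3:1 → C2H3Br

C2H3Br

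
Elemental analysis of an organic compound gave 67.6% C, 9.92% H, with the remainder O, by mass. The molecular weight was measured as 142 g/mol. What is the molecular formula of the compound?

Assume 100 g: 67.6 g C, 9.92 g H, 22.48 g O.
n(C) = 67.6/12.01 = 5.629, n(H) = 9.92/1.008 = 9.841, n(O) = 22.48/16.00 = 1.405
Smallest is O at 1.405 mol; normalising gives C 4.006, H 7.004, O 1.000
Ratio ≈ 4:7:1, so the empirical formula is C4H7O
Empirical-formula mass = 71.10 g/mol
n = 142 / 71.10 = 2.00 ≈ 2
Molecular formula = (C4H7O)×2 = C8H14O2

C8H14O2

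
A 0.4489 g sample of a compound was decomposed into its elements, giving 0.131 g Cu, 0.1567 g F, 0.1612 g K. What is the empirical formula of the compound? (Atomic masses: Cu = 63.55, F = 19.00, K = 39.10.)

n(Cu) = 0.131/63.55 = 0.002061, n(F) = 0.1567/19.00 = 0.008247, n(K) = 0.1612/39.10 = 0.004123
Smallest is Cu at 0.002061 mol; normalising gives Cu 1.000, F 4.001, K 2.000
≈ 1:4:2 → CuF4K2

CuF4K2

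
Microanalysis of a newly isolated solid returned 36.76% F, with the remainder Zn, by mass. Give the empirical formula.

F2Zn

Assume 100 g: 36.76 g F, 63.24 g Zn.
F: 36.76 g ÷ 19.00 g/mol = 1.935 mol
Zn: 63.24 g ÷ 65.38 g/mol = 0.9673 mol
Smallest is Zn at 0.9673 mol; normalising gives F 2.000, Zn 1.000
Ratio ≈ 2:1, so the empirical formula is F2Zn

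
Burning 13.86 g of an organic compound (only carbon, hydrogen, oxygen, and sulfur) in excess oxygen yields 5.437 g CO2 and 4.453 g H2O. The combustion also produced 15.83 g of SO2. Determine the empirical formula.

mol C = 5.437 / 44.01 = 0.1235; mass C = 0.1235 × 12.01 = 1.484 g
mol H = 2 × (4.453 / 18.02) = 0.4942; mass H = 0.4942 × 1.008 = 0.4982 g
mol S = 15.83 / 64.07 = 0.2471; mass S = 7.924 g
mass O = 13.86 − (9.906) = 3.954 g → mol O = 0.2472
Divide by the smallest (0.1235 mol C): C 1.000, H 4.001, O 2.001, S 2.000
Ratio ≈ 1:4:2:2, so the empirical formula is CH4O2S2

CH4O2S2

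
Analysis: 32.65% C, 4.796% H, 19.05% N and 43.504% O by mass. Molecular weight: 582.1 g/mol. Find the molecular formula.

Assume 100 g: 32.65 g C, 4.796 g H, 19.05 g N, 43.504 g O.
n(C) = 32.65/12.01 = 2.719, n(H) = 4.796/1.008 = 4.758, n(N) = 19.05/14.01 = 1.36, n(O) = 43.504/16.00 = 2.719
Divide by the smallest (1.36 mol N): C 1.999, H 3.499, N 1.000, O 2.000
Scaling by 2: C 4.00, H 7.00, N 2.00, O 4.00 → C4H7N2O4
Empirical-formula mass = 147.12 g/mol
n = 582.1 / 147.12 = 3.96 ≈ 4
Molecular formula = (C4H7N2O4)×4 = C16H28N8O16

C16H28N8O16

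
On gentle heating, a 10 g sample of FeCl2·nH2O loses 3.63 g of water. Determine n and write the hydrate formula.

Mass of anhydrous FeCl2 = 10 − 3.63 = 6.37 g
mol H2O = 3.63 / 18.02 = 0.2014
Molar mass of FeCl2 = 126.75 g/mol → mol FeCl2 = 6.37 / 126.75 = 0.05026
n = 0.2014 / 0.05026 = 4.01 ≈ 4 → FeCl2·4H2O

FeCl2·4H2O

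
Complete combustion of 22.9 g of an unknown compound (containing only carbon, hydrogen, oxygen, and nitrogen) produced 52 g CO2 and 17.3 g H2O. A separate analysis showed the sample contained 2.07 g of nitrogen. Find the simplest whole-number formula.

mol C = 52 / 44.01 = 1.182; mass C = 1.182 × 12.01 = 14.19 g
mol H = 2 × (17.3 / 18.02) = 1.920; mass H = 1.920 × 1.008 = 1.935 g
mol N = 2.07 / 14.01 = 0.1478
mass O = 22.9 − (18.20) = 4.704 g → mol O = 0.2940
Ratios (÷ 0.1478): C 7.997, H 12.995, N 1.000, O 1.990
Ratio ≈ 8:13:1:2, so the empirical formula is C8H13NO2

C8H13NO2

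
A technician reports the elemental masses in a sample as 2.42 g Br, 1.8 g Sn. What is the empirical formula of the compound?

Br: 2.42 g ÷ 79.90 g/mol = 0.03029 mol
Sn: 1.8 g ÷ 118.71 g/mol = 0.01516 mol
Smallest is Sn at 0.01516 mol; normalising gives Br 1.997, Sn 1.000
Ratio ≈ 2:1, so the empirical formula is Br2Sn

Br2Sn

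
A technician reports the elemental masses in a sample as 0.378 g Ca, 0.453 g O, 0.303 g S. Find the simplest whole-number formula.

Ca: 0.378 g ÷ 40.08 g/mol = 0.009431 mol
O: 0.453 g ÷ 16.00 g/mol = 0.02831 mol
S: 0.303 g ÷ 32.07 g/mol = 0.009448 mol
Divide by the smallest (0.009431 mol Ca): Ca 1.000, O 3.002, S 1.002
Ratio ≈ 1:3:1, so the empirical formula is CaO3S

CaO3S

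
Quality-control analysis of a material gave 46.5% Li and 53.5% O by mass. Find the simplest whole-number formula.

Li2O

Assume 100 g: 46.5 g Li, 53.5 g O.
n(Li) = 46.5/6.94 = 6.7, n(O) = 53.5/16.00 = 3.344
Smallest is O at 3.344 mol; normalising gives Li 2.004, O 1.000
Ratio ≈ 2:1, so the empirical formula is Li2O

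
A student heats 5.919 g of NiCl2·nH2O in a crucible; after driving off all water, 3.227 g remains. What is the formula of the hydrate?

NiCl2·6H2O

Mass of water lost = 5.919 − 3.227 = 2.692 g → 2.692 / 18.02 = 0.1494 mol H2O
Molar mass of NiCl2 = 129.59 g/mol → mol NiCl2 = 3.227 / 129.59 = 0.0249
n = 0.1494 / 0.0249 = 6.00 ≈ 6 → NiCl2·6H2O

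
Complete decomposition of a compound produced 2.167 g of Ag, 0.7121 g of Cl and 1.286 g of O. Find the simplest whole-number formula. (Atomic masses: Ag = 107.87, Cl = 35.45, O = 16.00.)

n(Ag) = 2.167/107.87 = 0.02009, n(Cl) = 0.7121/35.45 = 0.02009, n(O) = 1.286/16.00 = 0.08038
Smallest is Cl at 0.02009 mol; normalising gives Ag 1.000, Cl 1.000, O 4.001
Ratio ≈ 1:1:4, so the empirical formula is AgClO4

AgClO4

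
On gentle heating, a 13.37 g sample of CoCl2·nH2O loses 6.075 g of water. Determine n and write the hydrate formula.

CoCl2·6H2O

Mass of anhydrous CoCl2 = 13.37 − 6.075 = 7.295 g
mol H2O = 6.075 / 18.02 = 0.3371
Molar mass of CoCl2 = 129.83 g/mol → mol CoCl2 = 7.295 / 129.83 = 0.05619
n = 0.3371 / 0.05619 = 6.00 ≈ 6 → CoCl2·6H2O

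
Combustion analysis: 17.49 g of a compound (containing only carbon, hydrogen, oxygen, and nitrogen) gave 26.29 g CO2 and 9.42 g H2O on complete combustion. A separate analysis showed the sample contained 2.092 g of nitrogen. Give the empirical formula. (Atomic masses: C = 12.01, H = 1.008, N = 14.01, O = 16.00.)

mol C = 26.29 / 44.01 = 0.5974; mass C = 0.5974 × 12.01 = 7.174 g
mol H = 2 × (9.42 / 18.02) = 1.046; mass H = 1.046 × 1.008 = 1.054 g
mol N = 2.092 / 14.01 = 0.1493
mass O = 17.49 − (10.32) = 7.170 g → mol O = 0.4481
Smallest is N at 0.1493 mol; normalising gives C 4.001, H 7.002, N 1.000, O 3.001
≈ 4:7:1:3 → C4H7NO3

C4H7NO3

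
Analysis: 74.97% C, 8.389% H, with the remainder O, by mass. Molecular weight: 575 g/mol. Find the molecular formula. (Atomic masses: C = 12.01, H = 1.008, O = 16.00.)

C36H48O6

Assume 100 g: 74.97 g C, 8.389 g H, 16.641 g O.
n(C) = 74.97/12.01 = 6.242, n(H) = 8.389/1.008 = 8.322, n(O) = 16.641/16.00 = 1.04
Smallest is O at 1.04 mol; normalising gives C 6.002, H 8.002, O 1.000
≈ 6:8:1 → C6H8O
Empirical-formula mass = 96.12 g/mol
n = 575 / 96.12 = 5.98 ≈ 6
Molecular formula = (C6H8O)×6 = C36H48O6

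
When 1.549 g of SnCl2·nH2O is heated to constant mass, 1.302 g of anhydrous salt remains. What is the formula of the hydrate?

SnCl2·2H2O

Mass of water lost = 1.549 − 1.302 = 0.247 g → 0.247 / 18.02 = 0.01371 mol H2O
Molar mass of SnCl2 = 189.61 g/mol → mol SnCl2 = 1.302 / 189.61 = 0.006867
n = 0.01371 / 0.006867 = 2.00 ≈ 2 → SnCl2·2H2O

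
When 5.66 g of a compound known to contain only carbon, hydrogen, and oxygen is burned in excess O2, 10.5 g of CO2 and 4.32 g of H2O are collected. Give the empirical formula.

mol C = 10.5 / 44.01 = 0.2386; mass C = 0.2386 × 12.01 = 2.865 g
mol H = 2 × (4.32 / 18.02) = 0.4795; mass H = 0.4795 × 1.008 = 0.4833 g
mass O = 5.66 − (3.349) = 2.311 g → mol O = 0.1445
Divide by the smallest (0.1445 mol O): C 1.652, H 3.319, O 1.000
Multiply by 3: C 4.95, H 9.96, O 3.00 → C5H10O3

C5H10O3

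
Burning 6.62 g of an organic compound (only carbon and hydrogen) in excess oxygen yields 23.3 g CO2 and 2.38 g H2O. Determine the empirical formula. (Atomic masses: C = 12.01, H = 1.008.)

mol C = 23.3 / 44.01 = 0.5294; mass C = 0.5294 × 12.01 = 6.358 g
mol H = 2 × (2.38 / 18.02) = 0.2642; mass H = 0.2642 × 1.008 = 0.2663 g
Divide by the smallest (0.2642 mol H): C 2.004, H 1.000
Ratio ≈ 2:1, so the empirical formula is C2H

C2H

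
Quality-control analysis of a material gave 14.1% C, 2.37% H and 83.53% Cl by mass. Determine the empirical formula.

CH2Cl2

Assume 100 g: 14.1 g C, 2.37 g H, 83.53 g Cl.
Moles — C: 14.1 / 12.01 = 1.174 mol; H: 2.37 / 1.008 = 2.351 mol; Cl: 83.53 / 35.45 = 2.356 mol
Ratios (÷ 1.174): C 1.000, H 2.003, Cl 2.007
Ratio ≈ 1:2:2, so the empirical formula is CH2Cl2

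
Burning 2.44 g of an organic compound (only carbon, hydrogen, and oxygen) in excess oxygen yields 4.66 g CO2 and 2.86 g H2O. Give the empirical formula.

mol C = 4.66 / 44.01 = 0.1059; mass C = 0.1059 × 12.01 = 1.272 g
mol H = 2 × (2.86 / 18.02) = 0.3174; mass H = 0.3174 × 1.008 = 0.3200 g
mass O = 2.44 − (1.592) = 0.8484 g → mol O = 0.05302
Smallest is O at 0.05302 mol; normalising gives C 1.997, H 5.987, O 1.000
≈ 2:6:1 → C2H6O

C2H6O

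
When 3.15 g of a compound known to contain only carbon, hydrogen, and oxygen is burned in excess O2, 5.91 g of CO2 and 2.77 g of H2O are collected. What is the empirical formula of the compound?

C7H16O4

mol C = 5.91 / 44.01 = 0.1343; mass C = 0.1343 × 12.01 = 1.613 g
mol H = 2 × (2.77 / 18.02) = 0.3074; mass H = 0.3074 × 1.008 = 0.3099 g
mass O = 3.15 − (1.923) = 1.227 g → mol O = 0.07671
Ratios (÷ 0.07671): C 1.751, H 4.008, O 1.000
Multiply by 4: C 7.00, H 16.03, O 4.00 → C7H16O4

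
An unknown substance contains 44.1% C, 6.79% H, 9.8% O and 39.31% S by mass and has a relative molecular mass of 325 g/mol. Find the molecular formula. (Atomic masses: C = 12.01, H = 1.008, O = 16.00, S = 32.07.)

Assume 100 g: 44.1 g C, 6.79 g H, 9.8 g O, 39.31 g S.
Moles — C: 44.1 / 12.01 = 3.672 mol; H: 6.79 / 1.008 = 6.736 mol; O: 9.8 / 16.00 = 0.6125 mol; S: 39.31 / 32.07 = 1.226 mol
Ratios (÷ 0.6125): C 5.995, H 10.998, O 1.000, S 2.001
Ratio ≈ 6:11:1:2, so the empirical formula is C6H11OS2
Empirical-formula mass = 163.29 g/mol
n = 325 / 163.29 = 1.99 ≈ 2
Molecular formula = (C6H11OS2)×2 = C12H22O2S4

C12H22O2S4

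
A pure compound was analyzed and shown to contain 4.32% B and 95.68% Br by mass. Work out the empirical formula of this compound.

Assume 100 g: 4.32 g B, 95.68 g Br.
n(B) = 4.32/10.81 = 0.3996, n(Br) = 95.68/79.90 = 1.197
Smallest is B at 0.3996 mol; normalising gives B 1.000, Br 2.997
≈ 1:3 → BBr3

BBr3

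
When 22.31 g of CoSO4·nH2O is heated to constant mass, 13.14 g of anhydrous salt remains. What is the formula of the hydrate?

CoSO4·6H2O

Mass of water lost = 22.31 − 13.14 = 9.17 g → 9.17 / 18.02 = 0.5089 mol H2O
Molar mass of CoSO4 = 155.00 g/mol → mol CoSO4 = 13.14 / 155.00 = 0.08477
n = 0.5089 / 0.08477 = 6.00 ≈ 6 → CoSO4·6H2O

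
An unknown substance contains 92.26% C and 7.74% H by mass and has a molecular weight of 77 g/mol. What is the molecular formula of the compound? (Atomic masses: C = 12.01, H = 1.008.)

Assume 100 g: 92.26 g C, 7.74 g H.
Moles — C: 92.26 / 12.01 = 7.682 mol; H: 7.74 / 1.008 = 7.679 mol
Divide by the smallest (7.679 mol H): C 1.000, H 1.000
Ratio ≈ 1:1, so the empirical formula is CH
Empirical-formula mass = 13.02 g/mol
n = 77 / 13.02 = 5.91 ≈ 6
Molecular formula = (CH)×6 = C6H6

C6H6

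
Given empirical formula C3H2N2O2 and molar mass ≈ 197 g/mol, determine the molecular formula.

C6H4N4O4

Empirical-formula mass = 98.07 g/mol
n = 197 / 98.07 = 2.01 ≈ 2
Molecular formula = (C3H2N2O2)2 = C6H4N4O4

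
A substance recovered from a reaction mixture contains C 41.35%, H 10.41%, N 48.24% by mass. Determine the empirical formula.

CH3N

Assume 100 g: 41.35 g C, 10.41 g H, 48.24 g N.
Moles — C: 41.35 / 12.01 = 3.443 mol; H: 10.41 / 1.008 = 10.33 mol; N: 48.24 / 14.01 = 3.443 mol
Smallest is C at 3.443 mol; normalising gives C 1.000, H 3.000, N 1.000
≈ 1:3:1 → CH3N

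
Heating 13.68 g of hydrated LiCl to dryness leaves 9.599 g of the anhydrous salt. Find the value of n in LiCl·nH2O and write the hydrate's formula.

LiCl·H2O

Mass of water lost = 13.68 − 9.599 = 4.081 g → 4.081 / 18.02 = 0.2265 mol H2O
Molar mass of LiCl = 42.39 g/mol → mol LiCl = 9.599 / 42.39 = 0.2264
n = 0.2265 / 0.2264 = 1.00 ≈ 1 → LiCl·H2O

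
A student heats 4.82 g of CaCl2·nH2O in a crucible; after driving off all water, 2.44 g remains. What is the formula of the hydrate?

CaCl2·6H2O

Mass of water lost = 4.82 − 2.44 = 2.38 g → 2.38 / 18.02 = 0.1321 mol H2O
Molar mass of CaCl2 = 110.98 g/mol → mol CaCl2 = 2.44 / 110.98 = 0.02199
n = 0.1321 / 0.02199 = 6.01 ≈ 6 → CaCl2·6H2O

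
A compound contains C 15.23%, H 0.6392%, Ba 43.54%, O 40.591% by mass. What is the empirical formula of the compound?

Assume 100 g: 15.23 g C, 0.6392 g H, 43.54 g Ba, 40.591 g O.
n(C) = 15.23/12.01 = 1.268, n(H) = 0.6392/1.008 = 0.6341, n(Ba) = 43.54/137.33 = 0.317, n(O) = 40.591/16.00 = 2.537
Ratios (÷ 0.317): C 4.000, H 2.000, Ba 1.000, O 8.002
Ratio ≈ 4:2:1:8, so the empirical formula is C4H2BaO8

C4H2BaO8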